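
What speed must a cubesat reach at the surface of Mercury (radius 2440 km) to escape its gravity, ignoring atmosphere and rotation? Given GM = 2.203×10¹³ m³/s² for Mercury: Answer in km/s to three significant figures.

v_esc ≈ 4.25 km/s

r = R = 2.440×10⁶ m.
Escape speed v_esc = √(2μ/r) = √(2 × 2.203×10¹³ / 2.440×10⁶) = √(1.806×10⁷) = 4249 m/s.
= 4.249 km/s.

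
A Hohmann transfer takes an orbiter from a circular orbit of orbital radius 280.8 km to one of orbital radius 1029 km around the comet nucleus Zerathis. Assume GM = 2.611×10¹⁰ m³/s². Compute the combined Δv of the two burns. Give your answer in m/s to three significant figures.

r₁ = 280.8 km = 2.808×10⁵ m.
r₂ = 1029 km = 1.029×10⁶ m.
Transfer ellipse a_t = (r₁ + r₂)/2 = 6.549×10⁵ m.
At r₁: circular v_c1 = √(μ/r₁) = 304.9 m/s; transfer-periapsis v_p = √[μ(2/r₁ − 1/a_t)] = 382.2 m/s.
Δv₁ = v_p − v_c1 = 77.30 m/s.
At r₂: circular v_c2 = √(μ/r₂) = 159.3 m/s; transfer-apoapsis v_a = √[μ(2/r₂ − 1/a_t)] = 104.3 m/s.
Δv₂ = v_c2 − v_a = 54.99 m/s.
Total Δv = Δv₁ + Δv₂ = 132.3 m/s.

Δv_total ≈ 132 m/s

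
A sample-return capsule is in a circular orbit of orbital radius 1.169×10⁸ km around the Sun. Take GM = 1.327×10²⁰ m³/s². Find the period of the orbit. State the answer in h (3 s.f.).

r = 1.169×10⁸ km = 1.169×10¹¹ m.
Kepler's third law: T = 2π√(r³/μ) = 2π√((1.169×10¹¹)³ / 1.327×10²⁰).
r³/μ = 1.204×10¹³ s², so T = 2π × 3.470×10⁶ = 2.180×10⁷ s.
Converting: 2.180×10⁷ s ÷ 3600 = 6056 h.

T ≈ 6060 h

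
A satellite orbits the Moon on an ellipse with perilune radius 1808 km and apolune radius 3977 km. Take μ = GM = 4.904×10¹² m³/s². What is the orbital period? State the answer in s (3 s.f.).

T ≈ 14000 s

Semi-major axis a = (r_p + r_a)/2 = (1808.0 + 3977.0)/2 = 2892.5 km = 2.892×10⁶ m.
By Kepler's third law T = 2π√(a³/μ) = 2π × 2.221×10³ = 1.396×10⁴ s.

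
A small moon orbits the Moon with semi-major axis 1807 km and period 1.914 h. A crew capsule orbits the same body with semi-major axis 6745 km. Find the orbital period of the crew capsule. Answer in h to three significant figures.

T₂ ≈ 13.8 h

Kepler's third law: T² ∝ a³, so T₂ = T₁ (a₂/a₁)^(3/2).
a₂/a₁ = 3.733, (a₂/a₁)^(3/2) = 7.212.
T₂ = 1.914 × 7.212 = 13.80 h.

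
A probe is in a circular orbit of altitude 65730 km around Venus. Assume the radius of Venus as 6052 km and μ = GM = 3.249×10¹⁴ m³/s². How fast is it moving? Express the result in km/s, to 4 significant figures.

r = 6052 + 65730 = 71782 km = 7.1782×10⁷ m.
For a circular orbit v = √(μ/r) = √(3.249×10¹⁴ / 7.178×10⁷) = √(4.526×10⁶) = 2127 m/s.
That is 2.127 km/s.

v ≈ 2.127 km/s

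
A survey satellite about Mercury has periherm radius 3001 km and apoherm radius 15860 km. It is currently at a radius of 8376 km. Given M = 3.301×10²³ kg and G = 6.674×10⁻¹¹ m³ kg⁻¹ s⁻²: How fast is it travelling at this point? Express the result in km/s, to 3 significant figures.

μ = GM = 6.674×10⁻¹¹ × 3.301×10²³ = 2.203×10¹³ m³/s².
Semi-major axis a = (r_p + r_a)/2 = 9430.5 km = 9.430×10⁶ m.
Vis-viva: v² = μ(2/r − 1/a) = 2.203×10¹³ × (2.388×10⁻⁷ − 1.060×10⁻⁷) = 2.924×10⁶ m²/s².
v = 1710 m/s = 1.710 km/s.

v ≈ 1.71 km/s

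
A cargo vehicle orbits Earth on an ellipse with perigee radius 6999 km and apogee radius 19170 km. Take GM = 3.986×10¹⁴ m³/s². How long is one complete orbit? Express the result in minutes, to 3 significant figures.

Semi-major axis a = (r_p + r_a)/2 = (6999.0 + 19170)/2 = 13084 km = 1.308×10⁷ m.
By Kepler's third law T = 2π√(a³/μ) = 2π × 2.371×10³ = 1.490×10⁴ s.
= 248.3 minutes.

T ≈ 248 minutes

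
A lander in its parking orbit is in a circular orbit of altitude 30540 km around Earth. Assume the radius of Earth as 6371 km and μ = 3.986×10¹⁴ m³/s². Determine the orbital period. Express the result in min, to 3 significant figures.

T ≈ 1180 min

r = 6371 + 30540 = 36911 km = 3.6911×10⁷ m.
Kepler's third law: T = 2π√(r³/μ) = 2π√((3.691×10⁷)³ / 3.986×10¹⁴).
r³/μ = 1.262×10⁸ s², so T = 2π × 1.123×10⁴ = 7.057×10⁴ s.
Converting: 7.057×10⁴ s ÷ 60.00 = 1176 min.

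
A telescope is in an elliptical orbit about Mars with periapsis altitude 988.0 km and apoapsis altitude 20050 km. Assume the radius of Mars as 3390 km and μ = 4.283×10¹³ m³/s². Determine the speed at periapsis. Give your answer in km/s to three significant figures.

r_p = 3390 + 988.0 = 4378.0 km = 4.3780×10⁶ m.
r_a = 3390 + 20050 = 23440 km = 2.3440×10⁷ m.
Semi-major axis a = (r_p + r_a)/2 = 13909 km = 1.391×10⁷ m.
Vis-viva: v² = μ(2/r − 1/a) = 4.283×10¹³ × (4.568×10⁻⁷ − 7.190×10⁻⁸) = 1.649×10⁷ m²/s².
v = 4060 m/s = 4.060 km/s.

v ≈ 4.06 km/s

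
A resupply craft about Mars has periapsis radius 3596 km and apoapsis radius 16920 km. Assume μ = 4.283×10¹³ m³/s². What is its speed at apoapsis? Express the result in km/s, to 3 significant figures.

Semi-major axis a = (r_p + r_a)/2 = 10258 km = 1.026×10⁷ m.
Vis-viva: v² = μ(2/r − 1/a) = 4.283×10¹³ × (1.182×10⁻⁷ − 9.748×10⁻⁸) = 8.874×10⁵ m²/s².
v = 942.0 m/s = 0.942 km/s.

v ≈ 0.942 km/s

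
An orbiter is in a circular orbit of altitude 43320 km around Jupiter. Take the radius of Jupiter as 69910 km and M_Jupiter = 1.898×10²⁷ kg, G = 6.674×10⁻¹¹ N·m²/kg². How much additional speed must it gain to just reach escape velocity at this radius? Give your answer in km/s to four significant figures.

μ = GM = 6.674×10⁻¹¹ × 1.898×10²⁷ = 1.267×10¹⁷ m³/s².
r = 69910 + 43320 = 113230 km = 1.1323×10⁸ m.
Circular speed v_c = √(μ/r) = 33450 m/s.
Escape speed v_esc = √(2μ/r) = √2 × v_c = 47300 m/s.
Δv = v_esc − v_c = 13850 m/s = 13.85 km/s.

Δv ≈ 13.85 km/s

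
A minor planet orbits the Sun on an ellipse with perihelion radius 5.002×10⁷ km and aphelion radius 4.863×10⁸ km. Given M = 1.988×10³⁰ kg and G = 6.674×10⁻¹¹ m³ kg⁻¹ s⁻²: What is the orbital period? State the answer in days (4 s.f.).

T ≈ 876.7 days

μ = GM = 6.674×10⁻¹¹ × 1.988×10³⁰ = 1.327×10²⁰ m³/s².
Semi-major axis a = (r_p + r_a)/2 = (5.0020×10⁷ + 4.8630×10⁸)/2 = 2.6816×10⁸ km = 2.682×10¹¹ m.
By Kepler's third law T = 2π√(a³/μ) = 2π × 1.206×10⁷ = 7.575×10⁷ s.
= 876.7 days.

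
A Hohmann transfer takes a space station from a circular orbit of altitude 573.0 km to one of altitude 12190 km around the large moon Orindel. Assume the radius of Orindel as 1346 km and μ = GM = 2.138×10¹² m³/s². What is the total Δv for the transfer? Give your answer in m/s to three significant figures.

r₁ = 1346 + 573.0 = 1919.0 km = 1.9190×10⁶ m.
r₂ = 1346 + 12190 = 13536 km = 1.3536×10⁷ m.
Transfer ellipse a_t = (r₁ + r₂)/2 = 7.728×10⁶ m.
At r₁: circular v_c1 = √(μ/r₁) = 1056 m/s; transfer-periapsis v_p = √[μ(2/r₁ − 1/a_t)] = 1397 m/s.
Δv₁ = v_p − v_c1 = 341.5 m/s.
At r₂: circular v_c2 = √(μ/r₂) = 397.4 m/s; transfer-apoapsis v_a = √[μ(2/r₂ − 1/a_t)] = 198.1 m/s.
Δv₂ = v_c2 − v_a = 199.4 m/s.
Total Δv = Δv₁ + Δv₂ = 540.8 m/s.

Δv_total ≈ 541 m/s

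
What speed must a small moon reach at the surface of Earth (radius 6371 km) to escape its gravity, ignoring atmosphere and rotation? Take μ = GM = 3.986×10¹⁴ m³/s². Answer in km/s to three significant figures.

r = R = 6.371×10⁶ m.
Escape speed v_esc = √(2μ/r) = √(2 × 3.986×10¹⁴ / 6.371×10⁶) = √(1.251×10⁸) = 11190 m/s.
= 11.19 km/s.

v_esc ≈ 11.2 km/s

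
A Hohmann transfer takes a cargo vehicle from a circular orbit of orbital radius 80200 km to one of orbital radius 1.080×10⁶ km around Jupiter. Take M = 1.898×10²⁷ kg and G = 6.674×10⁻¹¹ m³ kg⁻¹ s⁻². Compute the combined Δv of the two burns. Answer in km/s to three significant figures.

μ = GM = 6.674×10⁻¹¹ × 1.898×10²⁷ = 1.267×10¹⁷ m³/s².
r₁ = 80200 km = 8.020×10⁷ m.
r₂ = 1.080×10⁶ km = 1.080×10⁹ m.
Transfer ellipse a_t = (r₁ + r₂)/2 = 5.801×10⁸ m.
At r₁: circular v_c1 = √(μ/r₁) = 39740 m/s; transfer-perijove v_p = √[μ(2/r₁ − 1/a_t)] = 54230 m/s.
Δv₁ = v_p − v_c1 = 14480 m/s.
At r₂: circular v_c2 = √(μ/r₂) = 10830 m/s; transfer-apojove v_a = √[μ(2/r₂ − 1/a_t)] = 4027 m/s.
Δv₂ = v_c2 − v_a = 6803 m/s.
Total Δv = Δv₁ + Δv₂ = 21290 m/s = 21.29 km/s.

Δv_total ≈ 21.3 km/s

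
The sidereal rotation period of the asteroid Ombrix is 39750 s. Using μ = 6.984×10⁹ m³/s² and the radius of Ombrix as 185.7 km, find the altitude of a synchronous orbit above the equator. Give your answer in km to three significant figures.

A synchronous orbit has period T, so by Kepler's third law a = (μT²/4π²)^(1/3).
μT²/4π² = 6.984×10⁹ × (3.975×10⁴)² / 39.48 = 2.795×10¹⁷ m³.
a = 6.538×10⁵ m = 653.84 km.
Altitude h = a − R = 653.84 − 185.7 = 468.14 km.

h_sync ≈ 468 km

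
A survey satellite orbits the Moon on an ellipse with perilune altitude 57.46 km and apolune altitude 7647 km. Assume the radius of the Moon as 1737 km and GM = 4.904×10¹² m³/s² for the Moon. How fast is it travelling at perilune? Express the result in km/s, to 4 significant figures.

v ≈ 2.142 km/s

r_p = 1737 + 57.46 = 1794.5 km = 1.7945×10⁶ m.
r_a = 1737 + 7647 = 9384.0 km = 9.3840×10⁶ m.
Semi-major axis a = (r_p + r_a)/2 = 5589.2 km = 5.589×10⁶ m.
Vis-viva: v² = μ(2/r − 1/a) = 4.904×10¹² × (1.115×10⁻⁶ − 1.789×10⁻⁷) = 4.588×10⁶ m²/s².
v = 2142 m/s = 2.142 km/s.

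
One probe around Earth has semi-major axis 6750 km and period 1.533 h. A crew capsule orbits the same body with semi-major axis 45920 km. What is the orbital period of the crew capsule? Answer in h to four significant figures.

Kepler's third law: T² ∝ a³, so T₂ = T₁ (a₂/a₁)^(3/2).
a₂/a₁ = 6.803, (a₂/a₁)^(3/2) = 17.74.
T₂ = 1.533 × 17.74 = 27.20 h.

T₂ ≈ 27.20 h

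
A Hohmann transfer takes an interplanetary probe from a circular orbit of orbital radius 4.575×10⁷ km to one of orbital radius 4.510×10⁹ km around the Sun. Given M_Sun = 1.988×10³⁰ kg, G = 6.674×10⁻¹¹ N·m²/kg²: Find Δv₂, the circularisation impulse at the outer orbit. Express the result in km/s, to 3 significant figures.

μ = GM = 6.674×10⁻¹¹ × 1.988×10³⁰ = 1.327×10²⁰ m³/s².
r₁ = 4.575×10⁷ km = 4.575×10¹⁰ m.
r₂ = 4.510×10⁹ km = 4.510×10¹² m.
Transfer ellipse a_t = (r₁ + r₂)/2 = 2.278×10¹² m.
At r₁: circular v_c1 = √(μ/r₁) = 53850 m/s; transfer-perihelion v_p = √[μ(2/r₁ − 1/a_t)] = 75780 m/s.
At r₂: circular v_c2 = √(μ/r₂) = 5424 m/s; transfer-aphelion v_a = √[μ(2/r₂ − 1/a_t)] = 768.7 m/s.
Δv₂ = v_c2 − v_a = 4655 m/s.
= 4.655 km/s.

Δv ≈ 4.66 km/s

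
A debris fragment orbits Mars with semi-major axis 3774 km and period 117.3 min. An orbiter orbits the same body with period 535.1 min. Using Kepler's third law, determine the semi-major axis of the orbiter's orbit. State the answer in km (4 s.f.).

Kepler's third law: a³ ∝ T², so a₂ = a₁ (T₂/T₁)^(2/3).
T₂/T₁ = 4.562, (T₂/T₁)^(2/3) = 2.751.
a₂ = 3774 × 2.751 = 10380 km.

a₂ ≈ 10380 km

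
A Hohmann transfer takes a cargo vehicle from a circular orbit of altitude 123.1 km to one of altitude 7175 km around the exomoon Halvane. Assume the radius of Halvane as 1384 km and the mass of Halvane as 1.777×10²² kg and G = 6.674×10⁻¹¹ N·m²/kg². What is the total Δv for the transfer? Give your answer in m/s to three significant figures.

Δv_total ≈ 438 m/s

μ = GM = 6.674×10⁻¹¹ × 1.777×10²² = 1.186×10¹² m³/s².
r₁ = 1384 + 123.1 = 1507.1 km = 1.5071×10⁶ m.
r₂ = 1384 + 7175 = 8559.0 km = 8.5590×10⁶ m.
Transfer ellipse a_t = (r₁ + r₂)/2 = 5.033×10⁶ m.
At r₁: circular v_c1 = √(μ/r₁) = 887.1 m/s; transfer-periapsis v_p = √[μ(2/r₁ − 1/a_t)] = 1157 m/s.
Δv₁ = v_p − v_c1 = 269.7 m/s.
At r₂: circular v_c2 = √(μ/r₂) = 372.2 m/s; transfer-apoapsis v_a = √[μ(2/r₂ − 1/a_t)] = 203.7 m/s.
Δv₂ = v_c2 − v_a = 168.5 m/s.
Total Δv = Δv₁ + Δv₂ = 438.3 m/s.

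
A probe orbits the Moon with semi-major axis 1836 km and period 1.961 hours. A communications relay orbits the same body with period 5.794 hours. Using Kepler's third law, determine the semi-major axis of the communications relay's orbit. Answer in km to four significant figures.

a₂ ≈ 3780 km

Kepler's third law: a³ ∝ T², so a₂ = a₁ (T₂/T₁)^(2/3).
T₂/T₁ = 2.955, (T₂/T₁)^(2/3) = 2.059.
a₂ = 1836 × 2.059 = 3780 km.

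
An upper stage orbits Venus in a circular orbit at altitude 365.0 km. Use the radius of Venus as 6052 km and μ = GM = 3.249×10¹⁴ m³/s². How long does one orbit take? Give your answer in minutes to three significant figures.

T ≈ 94.4 minutes

r = 6052 + 365.0 = 6417.0 km = 6.4170×10⁶ m.
Kepler's third law: T = 2π√(r³/μ) = 2π√((6.417×10⁶)³ / 3.249×10¹⁴).
r³/μ = 8.133×10⁵ s², so T = 2π × 9.018×10² = 5.666×10³ s.
Converting: 5.666×10³ s ÷ 60.00 = 94.44 minutes.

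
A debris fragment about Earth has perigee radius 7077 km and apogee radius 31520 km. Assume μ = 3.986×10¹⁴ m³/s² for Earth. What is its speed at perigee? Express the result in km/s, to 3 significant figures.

v ≈ 9.59 km/s

Semi-major axis a = (r_p + r_a)/2 = 19298 km = 1.930×10⁷ m.
Vis-viva: v² = μ(2/r − 1/a) = 3.986×10¹⁴ × (2.826×10⁻⁷ − 5.182×10⁻⁸) = 9.199×10⁷ m²/s².
v = 9591 m/s = 9.591 km/s.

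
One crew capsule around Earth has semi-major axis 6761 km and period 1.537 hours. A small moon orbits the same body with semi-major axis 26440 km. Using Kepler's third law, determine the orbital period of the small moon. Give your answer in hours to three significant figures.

Kepler's third law: T² ∝ a³, so T₂ = T₁ (a₂/a₁)^(3/2).
a₂/a₁ = 3.911, (a₂/a₁)^(3/2) = 7.733.
T₂ = 1.537 × 7.733 = 11.89 hours.

T₂ ≈ 11.9 hours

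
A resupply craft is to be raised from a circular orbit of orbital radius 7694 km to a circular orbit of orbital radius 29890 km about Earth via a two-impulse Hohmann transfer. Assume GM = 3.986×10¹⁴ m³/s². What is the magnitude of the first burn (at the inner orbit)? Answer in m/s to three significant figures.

Δv ≈ 1880 m/s

r₁ = 7694 km = 7.694×10⁶ m.
r₂ = 29890 km = 2.989×10⁷ m.
Transfer ellipse a_t = (r₁ + r₂)/2 = 1.879×10⁷ m.
At r₁: circular v_c1 = √(μ/r₁) = 7198 m/s; transfer-perigee v_p = √[μ(2/r₁ − 1/a_t)] = 9078 m/s.
Δv₁ = v_p − v_c1 = 1880 m/s.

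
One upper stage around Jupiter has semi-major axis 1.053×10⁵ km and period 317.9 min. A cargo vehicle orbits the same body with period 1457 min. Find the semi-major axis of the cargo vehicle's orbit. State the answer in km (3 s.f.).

Kepler's third law: a³ ∝ T², so a₂ = a₁ (T₂/T₁)^(2/3).
T₂/T₁ = 4.583, (T₂/T₁)^(2/3) = 2.759.
a₂ = 1.053×10⁵ × 2.759 = 2.905×10⁵ km.

a₂ ≈ 2.91×10⁵ km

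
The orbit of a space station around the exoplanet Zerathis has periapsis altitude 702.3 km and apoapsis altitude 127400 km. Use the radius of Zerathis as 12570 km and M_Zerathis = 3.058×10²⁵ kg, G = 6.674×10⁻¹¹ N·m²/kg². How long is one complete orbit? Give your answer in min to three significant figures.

μ = GM = 6.674×10⁻¹¹ × 3.058×10²⁵ = 2.041×10¹⁵ m³/s².
r_p = 12570 + 702.3 = 13272 km = 1.3272×10⁷ m.
r_a = 12570 + 127400 = 139970 km = 1.3997×10⁸ m.
Semi-major axis a = (r_p + r_a)/2 = (13272 + 1.3997×10⁵)/2 = 76621 km = 7.662×10⁷ m.
By Kepler's third law T = 2π√(a³/μ) = 2π × 1.485×10⁴ = 9.328×10⁴ s.
= 1555 min.

T ≈ 1550 min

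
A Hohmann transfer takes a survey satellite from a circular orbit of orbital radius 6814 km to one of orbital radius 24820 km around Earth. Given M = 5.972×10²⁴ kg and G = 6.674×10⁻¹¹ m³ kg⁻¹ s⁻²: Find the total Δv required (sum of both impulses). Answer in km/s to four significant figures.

Δv_total ≈ 3.310 km/s

μ = GM = 6.674×10⁻¹¹ × 5.972×10²⁴ = 3.986×10¹⁴ m³/s².
r₁ = 6814 km = 6.814×10⁶ m.
r₂ = 24820 km = 2.482×10⁷ m.
Transfer ellipse a_t = (r₁ + r₂)/2 = 1.582×10⁷ m.
At r₁: circular v_c1 = √(μ/r₁) = 7648 m/s; transfer-perigee v_p = √[μ(2/r₁ − 1/a_t)] = 9581 m/s.
Δv₁ = v_p − v_c1 = 1932 m/s.
At r₂: circular v_c2 = √(μ/r₂) = 4007 m/s; transfer-apogee v_a = √[μ(2/r₂ − 1/a_t)] = 2630 m/s.
Δv₂ = v_c2 − v_a = 1377 m/s.
Total Δv = Δv₁ + Δv₂ = 3310 m/s = 3.310 km/s.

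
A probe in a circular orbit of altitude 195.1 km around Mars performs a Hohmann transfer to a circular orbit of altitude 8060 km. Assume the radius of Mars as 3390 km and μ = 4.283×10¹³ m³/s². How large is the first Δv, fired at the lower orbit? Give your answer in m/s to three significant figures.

r₁ = 3390 + 195.1 = 3585.1 km = 3.5851×10⁶ m.
r₂ = 3390 + 8060 = 11450 km = 1.1450×10⁷ m.
Transfer ellipse a_t = (r₁ + r₂)/2 = 7.518×10⁶ m.
At r₁: circular v_c1 = √(μ/r₁) = 3456 m/s; transfer-periapsis v_p = √[μ(2/r₁ − 1/a_t)] = 4266 m/s.
Δv₁ = v_p − v_c1 = 809.3 m/s.

Δv ≈ 809 m/s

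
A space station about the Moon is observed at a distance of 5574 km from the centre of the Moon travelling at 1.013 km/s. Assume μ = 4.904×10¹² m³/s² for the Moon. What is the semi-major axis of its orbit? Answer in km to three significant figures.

a ≈ 6690 km

r = 5.574×10⁶ m.
Vis-viva rearranged: 1/a = 2/r − v²/μ = 3.588×10⁻⁷ − 2.093×10⁻⁷ = 1.496×10⁻⁷ m⁻¹.
a = 6.686×10⁶ m = 6686.4 km.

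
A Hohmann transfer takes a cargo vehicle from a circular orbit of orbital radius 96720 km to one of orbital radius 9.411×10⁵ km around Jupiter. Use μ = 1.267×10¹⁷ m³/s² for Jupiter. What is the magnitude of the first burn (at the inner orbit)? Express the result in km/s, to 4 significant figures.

Δv ≈ 12.55 km/s

r₁ = 96720 km = 9.672×10⁷ m.
r₂ = 9.411×10⁵ km = 9.411×10⁸ m.
Transfer ellipse a_t = (r₁ + r₂)/2 = 5.189×10⁸ m.
At r₁: circular v_c1 = √(μ/r₁) = 36190 m/s; transfer-perijove v_p = √[μ(2/r₁ − 1/a_t)] = 48740 m/s.
Δv₁ = v_p − v_c1 = 12550 m/s.
= 12.55 km/s.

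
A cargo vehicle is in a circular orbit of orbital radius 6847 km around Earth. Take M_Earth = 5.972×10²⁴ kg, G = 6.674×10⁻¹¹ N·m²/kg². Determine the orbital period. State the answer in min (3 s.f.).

T ≈ 94.0 min

μ = GM = 6.674×10⁻¹¹ × 5.972×10²⁴ = 3.986×10¹⁴ m³/s².
r = 6847 km = 6.847×10⁶ m.
Kepler's third law: T = 2π√(r³/μ) = 2π√((6.847×10⁶)³ / 3.986×10¹⁴).
r³/μ = 8.054×10⁵ s², so T = 2π × 8.974×10² = 5.639×10³ s.
Converting: 5.639×10³ s ÷ 60.00 = 93.98 min.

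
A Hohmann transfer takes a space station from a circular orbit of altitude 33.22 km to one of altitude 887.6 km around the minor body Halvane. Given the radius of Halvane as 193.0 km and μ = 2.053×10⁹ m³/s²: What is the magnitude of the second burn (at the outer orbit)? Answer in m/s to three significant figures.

r₁ = 193.0 + 33.22 = 226.22 km = 2.2622×10⁵ m.
r₂ = 193.0 + 887.6 = 1080.6 km = 1.0806×10⁶ m.
Transfer ellipse a_t = (r₁ + r₂)/2 = 6.534×10⁵ m.
At r₁: circular v_c1 = √(μ/r₁) = 95.26 m/s; transfer-periapsis v_p = √[μ(2/r₁ − 1/a_t)] = 122.5 m/s.
At r₂: circular v_c2 = √(μ/r₂) = 43.59 m/s; transfer-apoapsis v_a = √[μ(2/r₂ − 1/a_t)] = 25.65 m/s.
Δv₂ = v_c2 − v_a = 17.94 m/s.

Δv ≈ 17.9 m/s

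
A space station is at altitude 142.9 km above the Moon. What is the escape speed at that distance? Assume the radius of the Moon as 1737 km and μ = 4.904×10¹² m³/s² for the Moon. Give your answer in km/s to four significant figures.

r = 1737 + 142.9 = 1879.9 km = 1.8799×10⁶ m.
Escape speed v_esc = √(2μ/r) = √(2 × 4.904×10¹² / 1.880×10⁶) = √(5.217×10⁶) = 2284 m/s.
= 2.284 km/s.

v_esc ≈ 2.284 km/s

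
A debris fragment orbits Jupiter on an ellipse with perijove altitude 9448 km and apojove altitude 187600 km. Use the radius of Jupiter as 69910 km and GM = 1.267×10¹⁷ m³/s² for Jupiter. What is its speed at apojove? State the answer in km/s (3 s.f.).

v ≈ 15.2 km/s

r_p = 69910 + 9448 = 79358 km = 7.9358×10⁷ m.
r_a = 69910 + 187600 = 257510 km = 2.5751×10⁸ m.
Semi-major axis a = (r_p + r_a)/2 = 1.6843×10⁵ km = 1.684×10⁸ m.
Vis-viva: v² = μ(2/r − 1/a) = 1.267×10¹⁷ × (7.767×10⁻⁹ − 5.937×10⁻⁹) = 2.318×10⁸ m²/s².
v = 15230 m/s = 15.23 km/s.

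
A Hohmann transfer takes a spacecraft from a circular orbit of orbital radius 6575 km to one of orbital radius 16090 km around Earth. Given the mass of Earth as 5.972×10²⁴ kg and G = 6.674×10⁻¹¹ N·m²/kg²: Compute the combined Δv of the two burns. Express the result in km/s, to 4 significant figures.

Δv_total ≈ 2.677 km/s

μ = GM = 6.674×10⁻¹¹ × 5.972×10²⁴ = 3.986×10¹⁴ m³/s².
r₁ = 6575 km = 6.575×10⁶ m.
r₂ = 16090 km = 1.609×10⁷ m.
Transfer ellipse a_t = (r₁ + r₂)/2 = 1.133×10⁷ m.
At r₁: circular v_c1 = √(μ/r₁) = 7786 m/s; transfer-perigee v_p = √[μ(2/r₁ − 1/a_t)] = 9277 m/s.
Δv₁ = v_p − v_c1 = 1491 m/s.
At r₂: circular v_c2 = √(μ/r₂) = 4977 m/s; transfer-apogee v_a = √[μ(2/r₂ − 1/a_t)] = 3791 m/s.
Δv₂ = v_c2 − v_a = 1186 m/s.
Total Δv = Δv₁ + Δv₂ = 2677 m/s = 2.677 km/s.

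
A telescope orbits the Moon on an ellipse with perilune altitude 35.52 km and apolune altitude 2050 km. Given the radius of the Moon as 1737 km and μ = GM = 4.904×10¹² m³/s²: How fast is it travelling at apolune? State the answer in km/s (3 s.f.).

r_p = 1737 + 35.52 = 1772.5 km = 1.7725×10⁶ m.
r_a = 1737 + 2050 = 3787.0 km = 3.7870×10⁶ m.
Semi-major axis a = (r_p + r_a)/2 = 2779.8 km = 2.780×10⁶ m.
Vis-viva: v² = μ(2/r − 1/a) = 4.904×10¹² × (5.281×10⁻⁷ − 3.597×10⁻⁷) = 8.257×10⁵ m²/s².
v = 908.7 m/s = 0.9087 km/s.

v ≈ 0.909 km/s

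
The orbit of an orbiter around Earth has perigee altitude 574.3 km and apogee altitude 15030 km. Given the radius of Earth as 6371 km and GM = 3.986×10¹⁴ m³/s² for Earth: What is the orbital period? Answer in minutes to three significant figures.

r_p = 6371 + 574.3 = 6945.3 km = 6.9453×10⁶ m.
r_a = 6371 + 15030 = 21401 km = 2.1401×10⁷ m.
Semi-major axis a = (r_p + r_a)/2 = (6945.3 + 21401)/2 = 14173 km = 1.417×10⁷ m.
By Kepler's third law T = 2π√(a³/μ) = 2π × 2.673×10³ = 1.679×10⁴ s.
= 279.9 minutes.

T ≈ 280 minutes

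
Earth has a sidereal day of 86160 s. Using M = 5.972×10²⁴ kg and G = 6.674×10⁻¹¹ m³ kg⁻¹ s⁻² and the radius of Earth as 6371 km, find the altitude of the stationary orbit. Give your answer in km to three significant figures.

h_sync ≈ 35800 km

μ = GM = 6.674×10⁻¹¹ × 5.972×10²⁴ = 3.986×10¹⁴ m³/s².
A synchronous orbit has period T, so by Kepler's third law a = (μT²/4π²)^(1/3).
μT²/4π² = 3.986×10¹⁴ × (8.616×10⁴)² / 39.48 = 7.495×10²² m³.
a = 4.216×10⁷ m = 42162 km.
Altitude h = a − R = 42162 − 6371 = 35791 km.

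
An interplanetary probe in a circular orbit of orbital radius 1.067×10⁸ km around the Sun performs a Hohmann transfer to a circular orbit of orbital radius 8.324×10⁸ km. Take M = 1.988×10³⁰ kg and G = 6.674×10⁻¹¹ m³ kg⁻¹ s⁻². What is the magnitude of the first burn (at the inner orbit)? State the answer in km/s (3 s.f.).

Δv ≈ 11.7 km/s

μ = GM = 6.674×10⁻¹¹ × 1.988×10³⁰ = 1.327×10²⁰ m³/s².
r₁ = 1.067×10⁸ km = 1.067×10¹¹ m.
r₂ = 8.324×10⁸ km = 8.324×10¹¹ m.
Transfer ellipse a_t = (r₁ + r₂)/2 = 4.696×10¹¹ m.
At r₁: circular v_c1 = √(μ/r₁) = 35260 m/s; transfer-perihelion v_p = √[μ(2/r₁ − 1/a_t)] = 46950 m/s.
Δv₁ = v_p − v_c1 = 11690 m/s.
= 11.69 km/s.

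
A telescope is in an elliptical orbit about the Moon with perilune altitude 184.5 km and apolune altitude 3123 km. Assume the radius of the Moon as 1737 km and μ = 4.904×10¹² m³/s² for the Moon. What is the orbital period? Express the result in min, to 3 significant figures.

r_p = 1737 + 184.5 = 1921.5 km = 1.9215×10⁶ m.
r_a = 1737 + 3123 = 4860.0 km = 4.8600×10⁶ m.
Semi-major axis a = (r_p + r_a)/2 = (1921.5 + 4860.0)/2 = 3390.8 km = 3.391×10⁶ m.
By Kepler's third law T = 2π√(a³/μ) = 2π × 2.819×10³ = 1.772×10⁴ s.
= 295.3 min.

T ≈ 295 min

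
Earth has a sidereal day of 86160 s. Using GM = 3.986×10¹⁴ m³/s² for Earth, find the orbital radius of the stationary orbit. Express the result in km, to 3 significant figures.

A synchronous orbit has period T, so by Kepler's third law a = (μT²/4π²)^(1/3).
μT²/4π² = 3.986×10¹⁴ × (8.616×10⁴)² / 39.48 = 7.495×10²² m³.
a = 4.216×10⁷ m = 42163 km.

r_sync ≈ 42200 km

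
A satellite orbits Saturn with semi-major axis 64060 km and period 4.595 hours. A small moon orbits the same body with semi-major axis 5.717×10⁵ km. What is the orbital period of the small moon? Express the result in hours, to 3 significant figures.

Kepler's third law: T² ∝ a³, so T₂ = T₁ (a₂/a₁)^(3/2).
a₂/a₁ = 8.924, (a₂/a₁)^(3/2) = 26.66.
T₂ = 4.595 × 26.66 = 122.5 hours.

T₂ ≈ 123 hours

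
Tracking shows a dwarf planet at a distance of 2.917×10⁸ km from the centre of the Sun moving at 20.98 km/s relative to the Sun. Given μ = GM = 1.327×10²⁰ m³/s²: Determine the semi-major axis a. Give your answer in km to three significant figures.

a ≈ 2.83×10⁸ km

r = 2.917×10¹¹ m.
Vis-viva rearranged: 1/a = 2/r − v²/μ = 6.856×10⁻¹² − 3.317×10⁻¹² = 3.539×10⁻¹² m⁻¹.
a = 2.825×10¹¹ m = 2.8253×10⁸ km.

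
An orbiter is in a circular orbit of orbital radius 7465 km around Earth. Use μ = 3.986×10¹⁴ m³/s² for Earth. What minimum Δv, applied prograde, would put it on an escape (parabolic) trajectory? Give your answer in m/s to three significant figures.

Δv ≈ 3030 m/s

r = 7465 km = 7.465×10⁶ m.
Circular speed v_c = √(μ/r) = 7307 m/s.
Escape speed v_esc = √(2μ/r) = √2 × v_c = 10330 m/s.
Δv = v_esc − v_c = 3027 m/s.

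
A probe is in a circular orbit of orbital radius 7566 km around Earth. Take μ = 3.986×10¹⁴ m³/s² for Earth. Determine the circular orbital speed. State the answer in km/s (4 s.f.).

r = 7566 km = 7.566×10⁶ m.
For a circular orbit v = √(μ/r) = √(3.986×10¹⁴ / 7.566×10⁶) = √(5.268×10⁷) = 7258 m/s.
That is 7.258 km/s.

v ≈ 7.258 km/s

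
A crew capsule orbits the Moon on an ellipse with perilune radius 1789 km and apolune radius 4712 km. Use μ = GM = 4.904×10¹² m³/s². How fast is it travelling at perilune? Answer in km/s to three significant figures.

v ≈ 1.99 km/s

Semi-major axis a = (r_p + r_a)/2 = 3250.5 km = 3.250×10⁶ m.
Vis-viva: v² = μ(2/r − 1/a) = 4.904×10¹² × (1.118×10⁻⁶ − 3.076×10⁻⁷) = 3.974×10⁶ m²/s².
v = 1993 m/s = 1.993 km/s.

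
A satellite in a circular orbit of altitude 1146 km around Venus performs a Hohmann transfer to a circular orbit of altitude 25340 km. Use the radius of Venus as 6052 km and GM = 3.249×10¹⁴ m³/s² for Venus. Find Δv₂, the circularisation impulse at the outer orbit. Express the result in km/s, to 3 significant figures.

Δv ≈ 1.25 km/s

r₁ = 6052 + 1146 = 7198.0 km = 7.1980×10⁶ m.
r₂ = 6052 + 25340 = 31392 km = 3.1392×10⁷ m.
Transfer ellipse a_t = (r₁ + r₂)/2 = 1.930×10⁷ m.
At r₁: circular v_c1 = √(μ/r₁) = 6718 m/s; transfer-periapsis v_p = √[μ(2/r₁ − 1/a_t)] = 8570 m/s.
At r₂: circular v_c2 = √(μ/r₂) = 3217 m/s; transfer-apoapsis v_a = √[μ(2/r₂ − 1/a_t)] = 1965 m/s.
Δv₂ = v_c2 − v_a = 1252 m/s.
= 1.252 km/s.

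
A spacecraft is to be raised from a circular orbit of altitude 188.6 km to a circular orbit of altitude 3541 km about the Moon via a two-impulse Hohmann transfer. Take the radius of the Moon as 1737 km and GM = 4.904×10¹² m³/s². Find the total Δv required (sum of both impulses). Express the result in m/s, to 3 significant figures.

Δv_total ≈ 595 m/s

r₁ = 1737 + 188.6 = 1925.6 km = 1.9256×10⁶ m.
r₂ = 1737 + 3541 = 5278.0 km = 5.2780×10⁶ m.
Transfer ellipse a_t = (r₁ + r₂)/2 = 3.602×10⁶ m.
At r₁: circular v_c1 = √(μ/r₁) = 1596 m/s; transfer-perilune v_p = √[μ(2/r₁ − 1/a_t)] = 1932 m/s.
Δv₁ = v_p − v_c1 = 336.0 m/s.
At r₂: circular v_c2 = √(μ/r₂) = 963.9 m/s; transfer-apolune v_a = √[μ(2/r₂ − 1/a_t)] = 704.8 m/s.
Δv₂ = v_c2 − v_a = 259.1 m/s.
Total Δv = Δv₁ + Δv₂ = 595.1 m/s.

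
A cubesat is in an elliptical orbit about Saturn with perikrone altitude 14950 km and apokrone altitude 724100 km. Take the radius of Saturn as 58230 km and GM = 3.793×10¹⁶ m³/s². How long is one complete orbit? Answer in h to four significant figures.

T ≈ 79.28 h

r_p = 58230 + 14950 = 73180 km = 7.3180×10⁷ m.
r_a = 58230 + 724100 = 782330 km = 7.8233×10⁸ m.
Semi-major axis a = (r_p + r_a)/2 = (73180 + 7.8233×10⁵)/2 = 4.2776×10⁵ km = 4.278×10⁸ m.
By Kepler's third law T = 2π√(a³/μ) = 2π × 4.543×10⁴ = 2.854×10⁵ s.
= 79.28 h.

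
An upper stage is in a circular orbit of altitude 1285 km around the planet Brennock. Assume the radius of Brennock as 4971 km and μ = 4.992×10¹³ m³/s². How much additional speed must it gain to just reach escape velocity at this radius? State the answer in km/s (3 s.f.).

r = 4971 + 1285 = 6256.0 km = 6.2560×10⁶ m.
Circular speed v_c = √(μ/r) = 2825 m/s.
Escape speed v_esc = √(2μ/r) = √2 × v_c = 3995 m/s.
Δv = v_esc − v_c = 1170 m/s = 1.170 km/s.

Δv ≈ 1.17 km/s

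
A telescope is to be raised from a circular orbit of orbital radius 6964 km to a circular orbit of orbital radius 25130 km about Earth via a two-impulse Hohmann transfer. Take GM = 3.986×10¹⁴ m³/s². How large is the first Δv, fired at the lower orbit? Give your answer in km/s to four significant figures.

r₁ = 6964 km = 6.964×10⁶ m.
r₂ = 25130 km = 2.513×10⁷ m.
Transfer ellipse a_t = (r₁ + r₂)/2 = 1.605×10⁷ m.
At r₁: circular v_c1 = √(μ/r₁) = 7566 m/s; transfer-perigee v_p = √[μ(2/r₁ − 1/a_t)] = 9468 m/s.
Δv₁ = v_p − v_c1 = 1902 m/s.
= 1.902 km/s.

Δv ≈ 1.902 km/s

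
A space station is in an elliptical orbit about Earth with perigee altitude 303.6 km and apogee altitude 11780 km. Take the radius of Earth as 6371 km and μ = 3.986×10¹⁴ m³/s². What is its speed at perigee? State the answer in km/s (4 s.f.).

r_p = 6371 + 303.6 = 6674.6 km = 6.6746×10⁶ m.
r_a = 6371 + 11780 = 18151 km = 1.8151×10⁷ m.
Semi-major axis a = (r_p + r_a)/2 = 12413 km = 1.241×10⁷ m.
Vis-viva: v² = μ(2/r − 1/a) = 3.986×10¹⁴ × (2.996×10⁻⁷ − 8.056×10⁻⁸) = 8.733×10⁷ m²/s².
v = 9345 m/s = 9.345 km/s.

v ≈ 9.345 km/s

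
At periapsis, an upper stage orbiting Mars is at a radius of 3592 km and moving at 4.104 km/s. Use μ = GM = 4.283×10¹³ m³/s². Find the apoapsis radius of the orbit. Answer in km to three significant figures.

r_p = 3.592×10⁶ m.
Specific energy ε = v²/2 − μ/r = -3.502×10⁶ J/kg, so a = −μ/(2ε) = 6.115×10⁶ m.
The apsides satisfy r_p + r_a = 2a, so the apoapsis radius is 2a − r_p = 8.637×10⁶ m = 8637.1 km.

apoapsis radius ≈ 8640 km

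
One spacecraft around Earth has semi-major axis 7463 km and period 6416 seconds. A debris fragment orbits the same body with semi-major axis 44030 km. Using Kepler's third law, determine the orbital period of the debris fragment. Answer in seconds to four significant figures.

T₂ ≈ 91940 seconds

Kepler's third law: T² ∝ a³, so T₂ = T₁ (a₂/a₁)^(3/2).
a₂/a₁ = 5.900, (a₂/a₁)^(3/2) = 14.33.
T₂ = 6416 × 14.33 = 91940 seconds.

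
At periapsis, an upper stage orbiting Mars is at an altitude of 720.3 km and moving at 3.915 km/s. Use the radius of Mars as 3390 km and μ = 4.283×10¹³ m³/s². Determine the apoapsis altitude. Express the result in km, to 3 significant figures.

apoapsis altitude ≈ 8040 km

r_p = 3390 + 720.3 = 4110.3 km = 4.110×10⁶ m.
Specific energy ε = v²/2 − μ/r = -2.757×10⁶ J/kg, so a = −μ/(2ε) = 7.769×10⁶ m.
The apsides satisfy r_p + r_a = 2a, so the apoapsis radius is 2a − r_p = 1.143×10⁷ m = 11427 km.
Apoapsis altitude = 11427 − 3390 = 8037.2 km.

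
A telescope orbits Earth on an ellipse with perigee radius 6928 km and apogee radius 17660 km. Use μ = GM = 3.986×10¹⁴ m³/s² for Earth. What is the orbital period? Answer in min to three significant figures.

Semi-major axis a = (r_p + r_a)/2 = (6928.0 + 17660)/2 = 12294 km = 1.229×10⁷ m.
By Kepler's third law T = 2π√(a³/μ) = 2π × 2.159×10³ = 1.357×10⁴ s.
= 226.1 min.

T ≈ 226 min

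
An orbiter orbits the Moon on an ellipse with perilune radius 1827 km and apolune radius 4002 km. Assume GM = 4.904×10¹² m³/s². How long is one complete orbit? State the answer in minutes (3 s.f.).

Semi-major axis a = (r_p + r_a)/2 = (1827.0 + 4002.0)/2 = 2914.5 km = 2.914×10⁶ m.
By Kepler's third law T = 2π√(a³/μ) = 2π × 2.247×10³ = 1.412×10⁴ s.
= 235.3 minutes.

T ≈ 235 minutes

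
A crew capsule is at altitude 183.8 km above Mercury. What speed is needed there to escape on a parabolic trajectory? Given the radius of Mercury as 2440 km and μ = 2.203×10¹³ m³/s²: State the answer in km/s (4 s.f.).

v_esc ≈ 4.098 km/s

r = 2440 + 183.8 = 2623.8 km = 2.6238×10⁶ m.
Escape speed v_esc = √(2μ/r) = √(2 × 2.203×10¹³ / 2.624×10⁶) = √(1.679×10⁷) = 4098 m/s.
= 4.098 km/s.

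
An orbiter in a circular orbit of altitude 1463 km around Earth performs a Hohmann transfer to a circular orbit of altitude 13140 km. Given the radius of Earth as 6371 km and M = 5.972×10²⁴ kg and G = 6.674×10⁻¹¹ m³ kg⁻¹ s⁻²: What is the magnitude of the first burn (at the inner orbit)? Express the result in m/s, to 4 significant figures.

Δv ≈ 1388 m/s

μ = GM = 6.674×10⁻¹¹ × 5.972×10²⁴ = 3.986×10¹⁴ m³/s².
r₁ = 6371 + 1463 = 7834.0 km = 7.8340×10⁶ m.
r₂ = 6371 + 13140 = 19511 km = 1.9511×10⁷ m.
Transfer ellipse a_t = (r₁ + r₂)/2 = 1.367×10⁷ m.
At r₁: circular v_c1 = √(μ/r₁) = 7133 m/s; transfer-perigee v_p = √[μ(2/r₁ − 1/a_t)] = 8521 m/s.
Δv₁ = v_p − v_c1 = 1388 m/s.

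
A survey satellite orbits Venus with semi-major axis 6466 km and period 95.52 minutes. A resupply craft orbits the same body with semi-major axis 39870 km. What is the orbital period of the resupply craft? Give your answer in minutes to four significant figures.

Kepler's third law: T² ∝ a³, so T₂ = T₁ (a₂/a₁)^(3/2).
a₂/a₁ = 6.166, (a₂/a₁)^(3/2) = 15.31.
T₂ = 95.52 × 15.31 = 1463 minutes.

T₂ ≈ 1463 minutes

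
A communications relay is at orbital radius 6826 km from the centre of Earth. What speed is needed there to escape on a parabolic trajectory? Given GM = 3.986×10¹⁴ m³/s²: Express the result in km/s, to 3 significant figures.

v_esc ≈ 10.8 km/s

r = 6826 km = 6.826×10⁶ m.
Escape speed v_esc = √(2μ/r) = √(2 × 3.986×10¹⁴ / 6.826×10⁶) = √(1.168×10⁸) = 10810 m/s.
= 10.81 km/s.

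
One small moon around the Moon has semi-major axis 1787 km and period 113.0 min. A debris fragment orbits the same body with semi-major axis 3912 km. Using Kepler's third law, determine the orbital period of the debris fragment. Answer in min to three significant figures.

Kepler's third law: T² ∝ a³, so T₂ = T₁ (a₂/a₁)^(3/2).
a₂/a₁ = 2.189, (a₂/a₁)^(3/2) = 3.239.
T₂ = 113.0 × 3.239 = 366.0 min.

T₂ ≈ 366 min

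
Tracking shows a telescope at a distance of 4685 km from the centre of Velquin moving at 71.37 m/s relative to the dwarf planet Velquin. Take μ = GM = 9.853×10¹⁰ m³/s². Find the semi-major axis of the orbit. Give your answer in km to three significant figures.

a ≈ 2670 km

r = 4.685×10⁶ m.
Vis-viva rearranged: 1/a = 2/r − v²/μ = 4.269×10⁻⁷ − 5.170×10⁻⁸ = 3.752×10⁻⁷ m⁻¹.
a = 2.665×10⁶ m = 2665.3 km.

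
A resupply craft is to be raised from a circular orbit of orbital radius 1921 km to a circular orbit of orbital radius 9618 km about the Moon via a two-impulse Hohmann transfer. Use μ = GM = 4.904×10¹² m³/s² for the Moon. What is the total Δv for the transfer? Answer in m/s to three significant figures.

Δv_total ≈ 767 m/s

r₁ = 1921 km = 1.921×10⁶ m.
r₂ = 9618 km = 9.618×10⁶ m.
Transfer ellipse a_t = (r₁ + r₂)/2 = 5.770×10⁶ m.
At r₁: circular v_c1 = √(μ/r₁) = 1598 m/s; transfer-perilune v_p = √[μ(2/r₁ − 1/a_t)] = 2063 m/s.
Δv₁ = v_p − v_c1 = 465.2 m/s.
At r₂: circular v_c2 = √(μ/r₂) = 714.1 m/s; transfer-apolune v_a = √[μ(2/r₂ − 1/a_t)] = 412.0 m/s.
Δv₂ = v_c2 − v_a = 302.0 m/s.
Total Δv = Δv₁ + Δv₂ = 767.2 m/s.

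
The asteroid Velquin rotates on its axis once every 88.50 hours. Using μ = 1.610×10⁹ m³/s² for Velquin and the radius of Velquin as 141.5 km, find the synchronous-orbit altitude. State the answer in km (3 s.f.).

T = 88.50 hours = 3.186×10⁵ s.
A synchronous orbit has period T, so by Kepler's third law a = (μT²/4π²)^(1/3).
μT²/4π² = 1.610×10⁹ × (3.186×10⁵)² / 39.48 = 4.140×10¹⁸ m³.
a = 1.606×10⁶ m = 1605.7 km.
Altitude h = a − R = 1605.7 − 141.5 = 1464.2 km.

h_sync ≈ 1460 km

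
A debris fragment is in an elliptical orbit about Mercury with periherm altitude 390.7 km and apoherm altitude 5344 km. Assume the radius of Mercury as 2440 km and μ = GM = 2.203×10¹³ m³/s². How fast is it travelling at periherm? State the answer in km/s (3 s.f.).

r_p = 2440 + 390.7 = 2830.7 km = 2.8307×10⁶ m.
r_a = 2440 + 5344 = 7784.0 km = 7.7840×10⁶ m.
Semi-major axis a = (r_p + r_a)/2 = 5307.4 km = 5.307×10⁶ m.
Vis-viva: v² = μ(2/r − 1/a) = 2.203×10¹³ × (7.065×10⁻⁷ − 1.884×10⁻⁷) = 1.141×10⁷ m²/s².
v = 3378 m/s = 3.378 km/s.

v ≈ 3.38 km/s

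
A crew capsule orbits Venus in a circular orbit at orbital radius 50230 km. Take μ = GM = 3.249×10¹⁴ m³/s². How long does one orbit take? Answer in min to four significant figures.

r = 50230 km = 5.023×10⁷ m.
Kepler's third law: T = 2π√(r³/μ) = 2π√((5.023×10⁷)³ / 3.249×10¹⁴).
r³/μ = 3.901×10⁸ s², so T = 2π × 1.975×10⁴ = 1.241×10⁵ s.
Converting: 1.241×10⁵ s ÷ 60.00 = 2068 min.

T ≈ 2068 min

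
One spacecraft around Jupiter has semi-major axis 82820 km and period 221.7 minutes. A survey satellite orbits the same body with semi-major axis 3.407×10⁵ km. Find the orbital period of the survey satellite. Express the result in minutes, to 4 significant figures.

T₂ ≈ 1850 minutes

Kepler's third law: T² ∝ a³, so T₂ = T₁ (a₂/a₁)^(3/2).
a₂/a₁ = 4.114, (a₂/a₁)^(3/2) = 8.344.
T₂ = 221.7 × 8.344 = 1850 minutes.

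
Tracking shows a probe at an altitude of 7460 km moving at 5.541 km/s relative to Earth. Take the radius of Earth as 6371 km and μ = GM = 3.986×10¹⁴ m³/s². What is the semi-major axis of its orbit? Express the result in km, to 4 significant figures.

r = 6371 + 7460 = 13831 km = 1.383×10⁷ m.
Specific orbital energy ε = v²/2 − μ/r = (5541)²/2 − 3.986×10¹⁴/1.383×10⁷ = -1.347×10⁷ J/kg.
Since ε = −μ/(2a), a = −μ/(2ε) = 1.480×10⁷ m = 14798 km.

a ≈ 14800 km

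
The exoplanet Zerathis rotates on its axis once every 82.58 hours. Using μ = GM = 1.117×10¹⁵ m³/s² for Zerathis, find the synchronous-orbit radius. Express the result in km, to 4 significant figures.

r_sync ≈ 1.357×10⁵ km

T = 82.58 hours = 2.973×10⁵ s.
A synchronous orbit has period T, so by Kepler's third law a = (μT²/4π²)^(1/3).
μT²/4π² = 1.117×10¹⁵ × (2.973×10⁵)² / 39.48 = 2.501×10²⁴ m³.
a = 1.357×10⁸ m = 1.3573×10⁵ km.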